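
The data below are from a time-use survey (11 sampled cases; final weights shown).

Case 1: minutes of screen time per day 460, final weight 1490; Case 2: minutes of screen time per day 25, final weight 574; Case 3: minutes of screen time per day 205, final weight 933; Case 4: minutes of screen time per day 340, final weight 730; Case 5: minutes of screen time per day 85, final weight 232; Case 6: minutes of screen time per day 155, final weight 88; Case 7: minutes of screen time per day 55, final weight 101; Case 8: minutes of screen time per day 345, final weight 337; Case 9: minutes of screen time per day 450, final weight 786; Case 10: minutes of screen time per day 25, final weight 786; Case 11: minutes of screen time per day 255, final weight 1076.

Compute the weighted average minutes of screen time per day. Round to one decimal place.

Weighted sum = 1942125
Sum of weights = 1490 + 574 + 933 + 730 + 232 + 88 + 101 + 337 + 786 + 786 + 1076 = 7133
Weighted mean = 1942125 / 7133 = 272.27324

272.3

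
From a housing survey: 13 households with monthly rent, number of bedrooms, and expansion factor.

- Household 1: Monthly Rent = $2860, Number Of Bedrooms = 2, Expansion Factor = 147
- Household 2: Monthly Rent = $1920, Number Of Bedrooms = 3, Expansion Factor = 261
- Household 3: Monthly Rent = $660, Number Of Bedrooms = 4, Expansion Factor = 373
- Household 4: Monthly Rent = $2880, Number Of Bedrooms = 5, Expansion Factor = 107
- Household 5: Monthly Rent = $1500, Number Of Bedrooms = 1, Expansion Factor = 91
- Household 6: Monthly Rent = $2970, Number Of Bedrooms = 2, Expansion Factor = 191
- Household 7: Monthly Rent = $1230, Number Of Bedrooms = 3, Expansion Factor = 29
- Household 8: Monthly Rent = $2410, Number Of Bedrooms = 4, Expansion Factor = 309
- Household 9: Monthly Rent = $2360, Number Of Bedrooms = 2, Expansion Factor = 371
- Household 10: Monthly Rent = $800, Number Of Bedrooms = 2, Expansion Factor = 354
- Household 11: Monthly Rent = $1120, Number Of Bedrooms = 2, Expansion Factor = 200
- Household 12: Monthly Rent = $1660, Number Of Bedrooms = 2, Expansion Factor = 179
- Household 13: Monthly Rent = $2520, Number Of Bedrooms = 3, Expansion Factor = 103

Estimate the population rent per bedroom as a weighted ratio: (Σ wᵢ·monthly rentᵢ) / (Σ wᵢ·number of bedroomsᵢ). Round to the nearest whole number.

661

Σ wᵢ·y = 4899470
Σ wᵢ·x = 7417
Ratio = 4899470 / 7417 = 660.57301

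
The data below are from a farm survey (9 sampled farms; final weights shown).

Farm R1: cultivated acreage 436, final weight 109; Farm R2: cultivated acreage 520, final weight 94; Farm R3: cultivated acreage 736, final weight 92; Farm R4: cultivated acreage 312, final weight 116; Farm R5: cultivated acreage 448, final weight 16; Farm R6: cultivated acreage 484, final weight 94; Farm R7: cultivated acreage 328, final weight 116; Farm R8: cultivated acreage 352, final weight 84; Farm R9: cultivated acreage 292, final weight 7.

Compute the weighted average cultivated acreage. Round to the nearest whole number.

Weighted sum = 322632
Sum of weights = 728
Weighted mean = 322632 / 728 = 443.17582

443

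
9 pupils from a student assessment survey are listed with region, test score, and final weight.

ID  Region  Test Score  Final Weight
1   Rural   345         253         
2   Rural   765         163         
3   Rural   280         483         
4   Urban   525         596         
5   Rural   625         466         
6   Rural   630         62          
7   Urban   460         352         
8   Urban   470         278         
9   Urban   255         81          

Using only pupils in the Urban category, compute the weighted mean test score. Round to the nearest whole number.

479

Urban rows: 4, 7, 8, 9
Weighted sum = 626135
Sum of weights = 596 + 352 + 278 + 81 = 1307
Weighted mean = 626135 / 1307 = 479.06274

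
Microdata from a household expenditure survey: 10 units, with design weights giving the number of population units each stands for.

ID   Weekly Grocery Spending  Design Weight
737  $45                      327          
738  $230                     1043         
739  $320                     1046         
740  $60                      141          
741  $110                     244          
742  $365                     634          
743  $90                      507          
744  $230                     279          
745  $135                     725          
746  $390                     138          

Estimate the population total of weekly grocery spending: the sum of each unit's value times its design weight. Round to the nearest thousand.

Weighted total = 1117530

1118000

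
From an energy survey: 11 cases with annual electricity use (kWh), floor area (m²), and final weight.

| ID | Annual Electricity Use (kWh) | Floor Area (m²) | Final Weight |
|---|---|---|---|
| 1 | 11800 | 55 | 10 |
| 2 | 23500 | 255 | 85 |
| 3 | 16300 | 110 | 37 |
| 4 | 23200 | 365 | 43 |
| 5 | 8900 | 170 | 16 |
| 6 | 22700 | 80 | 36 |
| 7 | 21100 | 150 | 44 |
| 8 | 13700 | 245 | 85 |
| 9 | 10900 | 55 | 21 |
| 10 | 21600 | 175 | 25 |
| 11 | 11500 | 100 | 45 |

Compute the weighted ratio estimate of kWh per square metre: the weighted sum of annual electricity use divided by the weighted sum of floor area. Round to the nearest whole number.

95

Σ wᵢ·y = 11800×10 + 23500×85 + 16300×37 + 23200×43 + 8900×16 + 22700×36 + 21100×44 + 13700×85 + 10900×21 + 21600×25 + 11500×45
  = 118000 + 1997500 + 603100 + 997600 + 142400 + 817200 + 928400 + 1164500 + 228900 + 540000 + 517500 = 8055100
Σ wᵢ·x = 55×10 + 255×85 + 110×37 + 365×43 + 170×16 + 80×36 + 150×44 + 245×85 + 55×21 + 175×25 + 100×45
  = 85045
Ratio = 8055100 / 85045 = 94.715739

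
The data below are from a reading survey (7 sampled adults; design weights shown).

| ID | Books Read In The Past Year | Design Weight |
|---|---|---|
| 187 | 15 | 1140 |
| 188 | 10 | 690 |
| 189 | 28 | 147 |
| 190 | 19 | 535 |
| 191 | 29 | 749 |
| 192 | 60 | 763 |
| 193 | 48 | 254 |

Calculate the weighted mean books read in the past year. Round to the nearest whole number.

Weighted sum = 15×1140 + 10×690 + 28×147 + 19×535 + 29×749 + 60×763 + 48×254
  = 17100 + 6900 + 4116 + 10165 + 21721 + 45780 + 12192 = 117974
Sum of weights = 1140 + 690 + 147 + 535 + 749 + 763 + 254 = 4278
Weighted mean = 117974 / 4278 = 27.576905

28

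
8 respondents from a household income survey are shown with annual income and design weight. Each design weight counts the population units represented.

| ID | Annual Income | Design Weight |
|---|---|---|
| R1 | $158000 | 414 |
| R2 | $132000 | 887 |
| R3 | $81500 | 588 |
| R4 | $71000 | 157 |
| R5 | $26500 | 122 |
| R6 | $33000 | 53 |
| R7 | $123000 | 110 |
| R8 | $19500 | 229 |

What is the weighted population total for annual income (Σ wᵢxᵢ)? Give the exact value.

264542500

Weighted total = 158000×414 + 132000×887 + 81500×588 + 71000×157 + 26500×122 + 33000×53 + 123000×110 + 19500×229
  = 65412000 + 117084000 + 47922000 + 11147000 + 3233000 + 1749000 + 13530000 + 4465500 = 264542500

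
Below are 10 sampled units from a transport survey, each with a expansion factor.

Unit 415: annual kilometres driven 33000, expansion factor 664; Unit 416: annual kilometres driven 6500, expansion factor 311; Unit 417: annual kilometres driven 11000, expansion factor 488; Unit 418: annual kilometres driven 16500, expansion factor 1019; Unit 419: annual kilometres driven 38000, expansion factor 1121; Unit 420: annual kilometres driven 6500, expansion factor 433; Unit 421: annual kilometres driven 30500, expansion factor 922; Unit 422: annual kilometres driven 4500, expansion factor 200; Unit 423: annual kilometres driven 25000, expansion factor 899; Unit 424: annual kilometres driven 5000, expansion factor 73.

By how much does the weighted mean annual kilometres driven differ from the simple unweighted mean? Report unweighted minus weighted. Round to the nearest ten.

Unweighted sum = 33000 + 6500 + 11000 + 16500 + 38000 + 6500 + 30500 + 4500 + 25000 + 5000 = 176500
Unweighted mean = 176500 / 10 = 17650
Weighted sum = 33000×664 + 6500×311 + 11000×488 + 16500×1019 + 38000×1121 + 6500×433 + 30500×922 + 4500×200 + 25000×899 + 5000×73
  = 21912000 + 2021500 + 5368000 + 16813500 + 42598000 + 2814500 + 28121000 + 900000 + 22475000 + 365000 = 143388500
Sum of weights = 664 + 311 + 488 + 1019 + 1121 + 433 + 922 + 200 + 899 + 73 = 6130
Weighted mean = 143388500 / 6130 = 23391.272
Difference (unweighted minus weighted) = -5741.2724

-5740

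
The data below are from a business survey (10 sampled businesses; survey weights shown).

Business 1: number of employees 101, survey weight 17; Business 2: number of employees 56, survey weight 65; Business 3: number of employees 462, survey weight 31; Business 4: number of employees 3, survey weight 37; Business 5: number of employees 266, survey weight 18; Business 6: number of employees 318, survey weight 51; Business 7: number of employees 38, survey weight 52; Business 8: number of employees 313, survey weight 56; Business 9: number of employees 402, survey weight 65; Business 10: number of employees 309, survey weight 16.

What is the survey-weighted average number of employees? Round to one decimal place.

Weighted sum = 101×17 + 56×65 + 462×31 + 3×37 + 266×18 + 318×51 + 38×52 + 313×56 + 402×65 + 309×16
  = 1717 + 3640 + 14322 + 111 + 4788 + 16218 + 1976 + 17528 + 26130 + 4944 = 91374
Sum of weights = 17 + 65 + 31 + 37 + 18 + 51 + 52 + 56 + 65 + 16 = 408
Weighted mean = 91374 / 408 = 223.95588

224.0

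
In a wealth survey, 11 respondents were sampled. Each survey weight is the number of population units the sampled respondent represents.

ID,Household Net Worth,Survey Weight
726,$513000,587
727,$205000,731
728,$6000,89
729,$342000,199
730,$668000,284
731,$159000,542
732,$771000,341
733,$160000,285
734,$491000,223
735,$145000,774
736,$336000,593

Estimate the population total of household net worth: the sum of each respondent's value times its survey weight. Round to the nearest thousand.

1524950000

Weighted total = 1524950000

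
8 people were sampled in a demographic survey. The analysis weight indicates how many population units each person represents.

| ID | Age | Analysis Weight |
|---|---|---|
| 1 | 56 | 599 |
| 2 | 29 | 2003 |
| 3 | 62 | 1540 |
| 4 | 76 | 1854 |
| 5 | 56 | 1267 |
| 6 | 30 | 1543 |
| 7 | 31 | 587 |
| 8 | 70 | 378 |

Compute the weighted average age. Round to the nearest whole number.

Weighted sum = 56×599 + 29×2003 + 62×1540 + 76×1854 + 56×1267 + 30×1543 + 31×587 + 70×378
  = 33544 + 58087 + 95480 + 140904 + 70952 + 46290 + 18197 + 26460 = 489914
Sum of weights = 599 + 2003 + 1540 + 1854 + 1267 + 1543 + 587 + 378 = 9771
Weighted mean = 489914 / 9771 = 50.139597

50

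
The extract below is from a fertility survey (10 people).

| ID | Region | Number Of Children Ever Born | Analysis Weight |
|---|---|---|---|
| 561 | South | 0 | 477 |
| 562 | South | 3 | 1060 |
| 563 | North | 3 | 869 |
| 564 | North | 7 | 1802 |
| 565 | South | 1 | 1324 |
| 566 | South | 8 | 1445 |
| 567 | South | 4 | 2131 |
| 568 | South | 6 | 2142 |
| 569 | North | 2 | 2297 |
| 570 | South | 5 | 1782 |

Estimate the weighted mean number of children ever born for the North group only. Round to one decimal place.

4.0

North rows: 563, 564, 569
Weighted sum = 19815
Sum of weights = 869 + 1802 + 2297 = 4968
Weighted mean = 19815 / 4968 = 3.9885266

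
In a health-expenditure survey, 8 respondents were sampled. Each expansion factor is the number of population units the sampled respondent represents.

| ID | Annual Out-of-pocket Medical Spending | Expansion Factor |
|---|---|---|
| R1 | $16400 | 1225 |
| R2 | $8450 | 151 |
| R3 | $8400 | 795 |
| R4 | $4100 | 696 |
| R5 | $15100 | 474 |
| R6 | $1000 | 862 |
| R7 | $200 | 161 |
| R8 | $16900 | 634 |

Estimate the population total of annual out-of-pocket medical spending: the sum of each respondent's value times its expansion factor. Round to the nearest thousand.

Weighted total = 16400×1225 + 8450×151 + 8400×795 + 4100×696 + 15100×474 + 1000×862 + 200×161 + 16900×634
  = 49663750

49664000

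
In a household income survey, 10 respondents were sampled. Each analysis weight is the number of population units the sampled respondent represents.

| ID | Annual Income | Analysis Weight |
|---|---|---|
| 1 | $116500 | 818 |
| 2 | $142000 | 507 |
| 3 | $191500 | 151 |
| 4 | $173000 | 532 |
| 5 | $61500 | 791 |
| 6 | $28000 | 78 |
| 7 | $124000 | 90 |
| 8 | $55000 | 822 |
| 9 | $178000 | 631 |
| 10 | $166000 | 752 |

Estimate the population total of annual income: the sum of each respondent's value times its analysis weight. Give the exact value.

632594000

Weighted total = 116500×818 + 142000×507 + 191500×151 + 173000×532 + 61500×791 + 28000×78 + 124000×90 + 55000×822 + 178000×631 + 166000×752
  = 95297000 + 71994000 + 28916500 + 92036000 + 48646500 + 2184000 + 11160000 + 45210000 + 112318000 + 124832000 = 632594000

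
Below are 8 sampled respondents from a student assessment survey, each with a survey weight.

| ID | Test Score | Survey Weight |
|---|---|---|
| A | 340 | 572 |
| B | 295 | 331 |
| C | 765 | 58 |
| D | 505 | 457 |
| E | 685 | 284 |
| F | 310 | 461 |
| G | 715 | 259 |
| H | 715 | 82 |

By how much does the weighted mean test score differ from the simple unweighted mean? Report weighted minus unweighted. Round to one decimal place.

-82.6

Unweighted sum = 340 + 295 + 765 + 505 + 685 + 310 + 715 + 715 = 4330
Unweighted mean = 4330 / 8 = 541.25
Weighted sum = 340×572 + 295×331 + 765×58 + 505×457 + 685×284 + 310×461 + 715×259 + 715×82
  = 194480 + 97645 + 44370 + 230785 + 194540 + 142910 + 185185 + 58630 = 1148545
Sum of weights = 572 + 331 + 58 + 457 + 284 + 461 + 259 + 82 = 2504
Weighted mean = 1148545 / 2504 = 458.68411
Difference (weighted minus unweighted) = -82.565895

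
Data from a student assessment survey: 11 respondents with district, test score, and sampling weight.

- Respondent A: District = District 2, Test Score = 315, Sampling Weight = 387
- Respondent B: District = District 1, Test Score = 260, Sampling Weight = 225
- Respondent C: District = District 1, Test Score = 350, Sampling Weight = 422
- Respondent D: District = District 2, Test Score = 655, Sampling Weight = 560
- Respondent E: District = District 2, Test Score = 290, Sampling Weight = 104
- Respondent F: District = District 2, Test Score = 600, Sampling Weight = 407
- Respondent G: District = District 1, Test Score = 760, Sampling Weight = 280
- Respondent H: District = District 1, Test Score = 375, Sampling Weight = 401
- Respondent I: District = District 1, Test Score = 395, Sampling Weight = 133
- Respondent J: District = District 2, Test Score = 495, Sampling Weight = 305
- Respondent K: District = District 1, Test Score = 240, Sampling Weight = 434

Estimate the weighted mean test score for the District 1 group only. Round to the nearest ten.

380

District 1 rows: B, C, G, H, I, K
Weighted sum = 726070
Sum of weights = 225 + 422 + 280 + 401 + 133 + 434 = 1895
Weighted mean = 726070 / 1895 = 383.1504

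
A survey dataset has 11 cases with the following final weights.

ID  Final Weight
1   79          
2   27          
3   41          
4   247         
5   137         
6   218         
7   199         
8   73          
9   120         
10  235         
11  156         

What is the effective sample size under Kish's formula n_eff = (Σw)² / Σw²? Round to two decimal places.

8.54

Σ wᵢ = 79 + 27 + 41 + 247 + 137 + 218 + 199 + 73 + 120 + 235 + 156 = 1532
Σ wᵢ² = 274844
n_eff = 1532² / 274844 = 2347024 / 274844 = 8.5394769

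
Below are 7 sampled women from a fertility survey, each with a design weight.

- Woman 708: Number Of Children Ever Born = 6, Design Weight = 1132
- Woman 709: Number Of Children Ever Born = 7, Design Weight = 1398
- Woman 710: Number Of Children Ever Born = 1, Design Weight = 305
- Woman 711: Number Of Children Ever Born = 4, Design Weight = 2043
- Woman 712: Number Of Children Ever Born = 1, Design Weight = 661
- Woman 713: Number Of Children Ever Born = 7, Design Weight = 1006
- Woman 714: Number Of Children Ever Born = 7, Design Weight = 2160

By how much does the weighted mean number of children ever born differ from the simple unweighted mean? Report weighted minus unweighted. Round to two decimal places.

Unweighted sum = 6 + 7 + 1 + 4 + 1 + 7 + 7 = 33
Unweighted mean = 33 / 7 = 4.7142857
Weighted sum = 6×1132 + 7×1398 + 1×305 + 4×2043 + 1×661 + 7×1006 + 7×2160
  = 47878
Sum of weights = 1132 + 1398 + 305 + 2043 + 661 + 1006 + 2160 = 8705
Weighted mean = 47878 / 8705 = 5.5000574
Difference (weighted minus unweighted) = 0.78577172

0.79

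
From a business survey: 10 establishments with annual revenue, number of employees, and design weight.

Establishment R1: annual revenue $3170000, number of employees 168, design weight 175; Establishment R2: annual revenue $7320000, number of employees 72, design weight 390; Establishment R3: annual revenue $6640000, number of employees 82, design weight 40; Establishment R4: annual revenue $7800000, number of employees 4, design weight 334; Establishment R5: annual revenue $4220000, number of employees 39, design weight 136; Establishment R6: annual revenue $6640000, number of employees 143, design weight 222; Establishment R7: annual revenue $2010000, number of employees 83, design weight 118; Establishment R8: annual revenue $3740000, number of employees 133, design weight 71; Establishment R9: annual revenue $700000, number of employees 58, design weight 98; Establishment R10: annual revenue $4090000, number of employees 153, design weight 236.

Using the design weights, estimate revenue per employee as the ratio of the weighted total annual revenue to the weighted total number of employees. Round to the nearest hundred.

61600

Σ wᵢ·y = 3170000×175 + 7320000×390 + 6640000×40 + 7800000×334 + 4220000×136 + 6640000×222 + 2010000×118 + 3740000×71 + 700000×98 + 4090000×236
  = 9864910000
Σ wᵢ·x = 168×175 + 72×390 + 82×40 + 4×334 + 39×136 + 143×222 + 83×118 + 133×71 + 58×98 + 153×236
  = 29400 + 28080 + 3280 + 1336 + 5304 + 31746 + 9794 + 9443 + 5684 + 36108 = 160175
Ratio = 9864910000 / 160175 = 61588.325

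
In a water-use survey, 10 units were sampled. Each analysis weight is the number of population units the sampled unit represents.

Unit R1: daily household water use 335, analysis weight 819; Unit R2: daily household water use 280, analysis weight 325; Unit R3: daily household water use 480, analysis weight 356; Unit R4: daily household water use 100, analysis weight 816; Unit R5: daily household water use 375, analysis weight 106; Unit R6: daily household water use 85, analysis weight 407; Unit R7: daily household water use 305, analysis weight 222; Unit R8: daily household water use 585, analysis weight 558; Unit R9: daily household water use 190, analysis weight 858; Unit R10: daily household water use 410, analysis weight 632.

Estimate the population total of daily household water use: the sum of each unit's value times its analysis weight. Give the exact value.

Weighted total = 335×819 + 280×325 + 480×356 + 100×816 + 375×106 + 85×407 + 305×222 + 585×558 + 190×858 + 410×632
  = 274365 + 91000 + 170880 + 81600 + 39750 + 34595 + 67710 + 326430 + 163020 + 259120 = 1508470

1508470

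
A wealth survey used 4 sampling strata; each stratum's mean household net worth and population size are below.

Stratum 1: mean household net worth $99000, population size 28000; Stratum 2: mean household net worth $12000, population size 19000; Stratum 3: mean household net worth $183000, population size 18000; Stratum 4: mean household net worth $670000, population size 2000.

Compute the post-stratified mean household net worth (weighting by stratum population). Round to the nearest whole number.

113940

Σ Nₕ·x̄ₕ = 99000×28000 + 12000×19000 + 183000×18000 + 670000×2000
  = 7634000000
Σ Nₕ = 28000 + 19000 + 18000 + 2000 = 67000
Overall mean = 7634000000 / 67000 = 113940.3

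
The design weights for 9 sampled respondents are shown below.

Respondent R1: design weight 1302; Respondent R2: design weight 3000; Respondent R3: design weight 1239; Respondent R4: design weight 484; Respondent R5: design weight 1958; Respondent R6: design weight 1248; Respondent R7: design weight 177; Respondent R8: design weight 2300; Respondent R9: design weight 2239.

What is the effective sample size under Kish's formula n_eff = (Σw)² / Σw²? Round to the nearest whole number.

7

Σ wᵢ = 1302 + 3000 + 1239 + 484 + 1958 + 1248 + 177 + 2300 + 2239 = 13947
Σ wᵢ² = 1695204 + 9000000 + 1535121 + 234256 + 3833764 + 1557504 + 31329 + 5290000 + 5013121 = 28190299
n_eff = 13947² / 28190299 = 194518809 / 28190299 = 6.9002038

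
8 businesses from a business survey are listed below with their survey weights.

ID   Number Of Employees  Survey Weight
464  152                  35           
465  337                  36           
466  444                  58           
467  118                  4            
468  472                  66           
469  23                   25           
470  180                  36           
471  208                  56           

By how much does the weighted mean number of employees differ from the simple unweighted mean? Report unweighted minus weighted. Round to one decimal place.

-54.2

Unweighted sum = 152 + 337 + 444 + 118 + 472 + 23 + 180 + 208 = 1934
Unweighted mean = 1934 / 8 = 241.75
Weighted sum = 152×35 + 337×36 + 444×58 + 118×4 + 472×66 + 23×25 + 180×36 + 208×56
  = 5320 + 12132 + 25752 + 472 + 31152 + 575 + 6480 + 11648 = 93531
Sum of weights = 35 + 36 + 58 + 4 + 66 + 25 + 36 + 56 = 316
Weighted mean = 93531 / 316 = 295.98418
Difference (unweighted minus weighted) = -54.234177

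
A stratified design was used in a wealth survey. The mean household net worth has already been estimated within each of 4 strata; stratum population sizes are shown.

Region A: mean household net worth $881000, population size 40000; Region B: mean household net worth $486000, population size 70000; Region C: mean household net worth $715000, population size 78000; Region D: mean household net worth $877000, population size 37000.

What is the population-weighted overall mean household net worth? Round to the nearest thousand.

Σ Nₕ·x̄ₕ = 881000×40000 + 486000×70000 + 715000×78000 + 877000×37000
  = 35240000000 + 34020000000 + 55770000000 + 32449000000 = 157479000000
Σ Nₕ = 40000 + 70000 + 78000 + 37000 = 225000
Overall mean = 157479000000 / 225000 = 699906.67

700000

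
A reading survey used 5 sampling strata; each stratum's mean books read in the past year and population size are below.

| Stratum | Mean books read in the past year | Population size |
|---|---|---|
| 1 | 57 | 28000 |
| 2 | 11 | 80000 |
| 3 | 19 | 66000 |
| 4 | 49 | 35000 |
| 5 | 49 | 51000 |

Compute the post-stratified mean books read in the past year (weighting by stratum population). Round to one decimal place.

Σ Nₕ·x̄ₕ = 57×28000 + 11×80000 + 19×66000 + 49×35000 + 49×51000
  = 1596000 + 880000 + 1254000 + 1715000 + 2499000 = 7944000
Σ Nₕ = 28000 + 80000 + 66000 + 35000 + 51000 = 260000
Overall mean = 7944000 / 260000 = 30.553846

30.6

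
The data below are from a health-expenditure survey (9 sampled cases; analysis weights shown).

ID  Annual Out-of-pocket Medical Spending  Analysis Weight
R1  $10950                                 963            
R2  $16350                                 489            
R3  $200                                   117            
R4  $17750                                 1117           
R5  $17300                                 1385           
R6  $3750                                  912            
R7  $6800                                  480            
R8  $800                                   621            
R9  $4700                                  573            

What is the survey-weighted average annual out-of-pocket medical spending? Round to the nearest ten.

Weighted sum = 10950×963 + 16350×489 + 200×117 + 17750×1117 + 17300×1385 + 3750×912 + 6800×480 + 800×621 + 4700×573
  = 10544850 + 7995150 + 23400 + 19826750 + 23960500 + 3420000 + 3264000 + 496800 + 2693100 = 72224550
Sum of weights = 963 + 489 + 117 + 1117 + 1385 + 912 + 480 + 621 + 573 = 6657
Weighted mean = 72224550 / 6657 = 10849.414

10850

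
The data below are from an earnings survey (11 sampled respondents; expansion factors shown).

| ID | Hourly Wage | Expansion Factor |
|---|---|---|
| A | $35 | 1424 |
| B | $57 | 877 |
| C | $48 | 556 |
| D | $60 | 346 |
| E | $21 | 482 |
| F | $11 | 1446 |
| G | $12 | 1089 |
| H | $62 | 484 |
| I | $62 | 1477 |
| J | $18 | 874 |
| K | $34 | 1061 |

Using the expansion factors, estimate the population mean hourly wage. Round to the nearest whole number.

Weighted sum = 35×1424 + 57×877 + 48×556 + 60×346 + 21×482 + 11×1446 + 12×1089 + 62×484 + 62×1477 + 18×874 + 34×1061
  = 49840 + 49989 + 26688 + 20760 + 10122 + 15906 + 13068 + 30008 + 91574 + 15732 + 36074 = 359761
Sum of weights = 1424 + 877 + 556 + 346 + 482 + 1446 + 1089 + 484 + 1477 + 874 + 1061 = 10116
Weighted mean = 359761 / 10116 = 35.563563

36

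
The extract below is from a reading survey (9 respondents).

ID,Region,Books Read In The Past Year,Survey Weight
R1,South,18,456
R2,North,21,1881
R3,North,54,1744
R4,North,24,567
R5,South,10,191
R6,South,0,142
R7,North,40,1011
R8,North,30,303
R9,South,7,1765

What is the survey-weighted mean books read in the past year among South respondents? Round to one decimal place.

South rows: R1, R5, R6, R9
Weighted sum = 18×456 + 10×191 + 0×142 + 7×1765
  = 8208 + 1910 + 0 + 12355 = 22473
Sum of weights = 456 + 191 + 142 + 1765 = 2554
Weighted mean = 22473 / 2554 = 8.7991386

8.8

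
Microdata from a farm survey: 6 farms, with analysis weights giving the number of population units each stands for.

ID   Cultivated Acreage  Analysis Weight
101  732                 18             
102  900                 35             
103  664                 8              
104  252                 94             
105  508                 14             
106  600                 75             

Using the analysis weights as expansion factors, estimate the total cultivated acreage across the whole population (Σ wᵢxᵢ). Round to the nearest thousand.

Weighted total = 732×18 + 900×35 + 664×8 + 252×94 + 508×14 + 600×75
  = 13176 + 31500 + 5312 + 23688 + 7112 + 45000 = 125788

126000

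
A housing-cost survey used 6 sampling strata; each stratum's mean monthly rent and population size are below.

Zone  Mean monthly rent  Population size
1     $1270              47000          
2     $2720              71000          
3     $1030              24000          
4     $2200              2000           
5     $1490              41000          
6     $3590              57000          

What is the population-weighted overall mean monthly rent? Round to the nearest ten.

Σ Nₕ·x̄ₕ = 1270×47000 + 2720×71000 + 1030×24000 + 2200×2000 + 1490×41000 + 3590×57000
  = 547650000
Σ Nₕ = 242000
Overall mean = 547650000 / 242000 = 2263.0165

2260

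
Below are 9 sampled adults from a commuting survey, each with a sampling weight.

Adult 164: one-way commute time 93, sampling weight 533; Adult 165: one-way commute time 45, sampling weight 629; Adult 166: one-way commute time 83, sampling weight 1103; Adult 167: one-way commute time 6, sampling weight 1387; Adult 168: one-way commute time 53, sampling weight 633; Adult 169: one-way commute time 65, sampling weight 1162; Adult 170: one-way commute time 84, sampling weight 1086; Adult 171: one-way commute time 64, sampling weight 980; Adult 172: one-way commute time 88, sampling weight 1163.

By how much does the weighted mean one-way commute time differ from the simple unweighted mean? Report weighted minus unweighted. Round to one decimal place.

-2.0

Unweighted sum = 581
Unweighted mean = 581 / 9 = 64.555556
Weighted sum = 93×533 + 45×629 + 83×1103 + 6×1387 + 53×633 + 65×1162 + 84×1086 + 64×980 + 88×1163
  = 49569 + 28305 + 91549 + 8322 + 33549 + 75530 + 91224 + 62720 + 102344 = 543112
Sum of weights = 8676
Weighted mean = 543112 / 8676 = 62.599355
Difference (weighted minus unweighted) = -1.956201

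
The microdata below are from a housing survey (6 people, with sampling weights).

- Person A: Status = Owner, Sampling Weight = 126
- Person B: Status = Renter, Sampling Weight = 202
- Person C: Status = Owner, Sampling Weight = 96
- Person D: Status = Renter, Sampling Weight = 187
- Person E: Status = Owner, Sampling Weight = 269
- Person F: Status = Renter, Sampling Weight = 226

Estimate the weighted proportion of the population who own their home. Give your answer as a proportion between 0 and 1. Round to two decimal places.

0.44

Sum of weights for 'Owner' = 126 + 96 + 269 = 491
Total weight = 126 + 202 + 96 + 187 + 269 + 226 = 1106
Weighted proportion = 491 / 1106 = 0.44394213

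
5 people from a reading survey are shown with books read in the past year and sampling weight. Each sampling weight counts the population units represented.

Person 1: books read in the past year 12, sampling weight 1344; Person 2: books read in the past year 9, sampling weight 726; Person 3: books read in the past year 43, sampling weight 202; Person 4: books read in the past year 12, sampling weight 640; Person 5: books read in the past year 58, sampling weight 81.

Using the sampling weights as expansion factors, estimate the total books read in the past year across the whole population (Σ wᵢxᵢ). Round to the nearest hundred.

Weighted total = 43726

43700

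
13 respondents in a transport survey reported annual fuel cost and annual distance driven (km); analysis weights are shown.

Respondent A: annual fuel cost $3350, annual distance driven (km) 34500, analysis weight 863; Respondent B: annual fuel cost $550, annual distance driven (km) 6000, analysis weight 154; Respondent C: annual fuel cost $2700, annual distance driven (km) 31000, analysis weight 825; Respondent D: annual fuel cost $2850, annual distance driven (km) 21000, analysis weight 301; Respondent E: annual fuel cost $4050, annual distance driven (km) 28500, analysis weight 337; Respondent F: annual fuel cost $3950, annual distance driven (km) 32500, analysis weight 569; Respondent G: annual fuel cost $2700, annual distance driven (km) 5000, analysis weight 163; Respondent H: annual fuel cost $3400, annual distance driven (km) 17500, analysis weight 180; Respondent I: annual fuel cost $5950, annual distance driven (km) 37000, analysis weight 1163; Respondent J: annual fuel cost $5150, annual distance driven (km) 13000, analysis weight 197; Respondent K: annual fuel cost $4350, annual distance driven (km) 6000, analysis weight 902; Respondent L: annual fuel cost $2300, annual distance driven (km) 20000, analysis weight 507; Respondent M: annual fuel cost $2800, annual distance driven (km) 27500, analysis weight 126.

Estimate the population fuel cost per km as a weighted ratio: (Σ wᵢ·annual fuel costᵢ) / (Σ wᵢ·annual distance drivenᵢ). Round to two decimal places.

Σ wᵢ·y = 24102600
Σ wᵢ·x = 159264500
Ratio = 24102600 / 159264500 = 0.15133693

0.15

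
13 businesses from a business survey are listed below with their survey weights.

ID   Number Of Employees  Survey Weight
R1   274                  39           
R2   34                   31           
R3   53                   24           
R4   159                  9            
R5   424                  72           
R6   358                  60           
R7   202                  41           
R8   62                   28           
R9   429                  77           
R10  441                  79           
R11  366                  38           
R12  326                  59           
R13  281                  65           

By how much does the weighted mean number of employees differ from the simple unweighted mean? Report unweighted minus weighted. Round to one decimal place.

Unweighted sum = 3409
Unweighted mean = 3409 / 13 = 262.23077
Weighted sum = 195748
Sum of weights = 622
Weighted mean = 195748 / 622 = 314.7074
Difference (unweighted minus weighted) = -52.476626

-52.5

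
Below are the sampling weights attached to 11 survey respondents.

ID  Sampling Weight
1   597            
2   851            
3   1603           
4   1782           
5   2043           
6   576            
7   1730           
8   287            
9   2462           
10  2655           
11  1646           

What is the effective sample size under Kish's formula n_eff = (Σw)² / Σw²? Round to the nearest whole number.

9

Σ wᵢ = 597 + 851 + 1603 + 1782 + 2043 + 576 + 1730 + 287 + 2462 + 2655 + 1646 = 16232
Σ wᵢ² = 30226422
n_eff = 16232² / 30226422 = 263477824 / 30226422 = 8.7168049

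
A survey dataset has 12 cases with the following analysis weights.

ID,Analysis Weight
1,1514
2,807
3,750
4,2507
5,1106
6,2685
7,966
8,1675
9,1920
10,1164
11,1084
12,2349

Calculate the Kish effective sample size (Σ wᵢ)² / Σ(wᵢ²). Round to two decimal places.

10.19

Σ wᵢ = 1514 + 807 + 750 + 2507 + 1106 + 2685 + 966 + 1675 + 1920 + 1164 + 1084 + 2349 = 18527
Σ wᵢ² = 33696389
n_eff = 18527² / 33696389 = 343249729 / 33696389 = 10.186543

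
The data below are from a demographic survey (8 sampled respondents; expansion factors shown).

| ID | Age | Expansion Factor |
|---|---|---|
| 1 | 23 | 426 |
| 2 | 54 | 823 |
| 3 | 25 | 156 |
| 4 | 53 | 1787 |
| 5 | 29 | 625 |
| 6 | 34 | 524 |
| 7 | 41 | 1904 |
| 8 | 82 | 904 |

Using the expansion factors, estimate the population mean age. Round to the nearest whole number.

Weighted sum = 23×426 + 54×823 + 25×156 + 53×1787 + 29×625 + 34×524 + 41×1904 + 82×904
  = 340984
Sum of weights = 426 + 823 + 156 + 1787 + 625 + 524 + 1904 + 904 = 7149
Weighted mean = 340984 / 7149 = 47.696741

48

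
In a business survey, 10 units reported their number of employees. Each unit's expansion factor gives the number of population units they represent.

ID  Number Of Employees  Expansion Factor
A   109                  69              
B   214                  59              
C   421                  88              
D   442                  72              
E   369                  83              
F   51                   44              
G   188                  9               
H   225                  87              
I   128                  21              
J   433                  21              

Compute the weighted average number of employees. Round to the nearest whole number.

Weighted sum = 109×69 + 214×59 + 421×88 + 442×72 + 369×83 + 51×44 + 188×9 + 225×87 + 128×21 + 433×21
  = 7521 + 12626 + 37048 + 31824 + 30627 + 2244 + 1692 + 19575 + 2688 + 9093 = 154938
Sum of weights = 553
Weighted mean = 154938 / 553 = 280.17722

280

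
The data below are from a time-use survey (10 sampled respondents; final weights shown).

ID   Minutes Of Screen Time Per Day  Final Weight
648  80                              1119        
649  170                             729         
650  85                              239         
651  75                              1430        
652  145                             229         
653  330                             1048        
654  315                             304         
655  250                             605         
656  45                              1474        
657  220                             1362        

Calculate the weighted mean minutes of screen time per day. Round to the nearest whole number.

156

Weighted sum = 80×1119 + 170×729 + 85×239 + 75×1430 + 145×229 + 330×1048 + 315×304 + 250×605 + 45×1474 + 220×1362
  = 89520 + 123930 + 20315 + 107250 + 33205 + 345840 + 95760 + 151250 + 66330 + 299640 = 1333040
Sum of weights = 1119 + 729 + 239 + 1430 + 229 + 1048 + 304 + 605 + 1474 + 1362 = 8539
Weighted mean = 1333040 / 8539 = 156.11196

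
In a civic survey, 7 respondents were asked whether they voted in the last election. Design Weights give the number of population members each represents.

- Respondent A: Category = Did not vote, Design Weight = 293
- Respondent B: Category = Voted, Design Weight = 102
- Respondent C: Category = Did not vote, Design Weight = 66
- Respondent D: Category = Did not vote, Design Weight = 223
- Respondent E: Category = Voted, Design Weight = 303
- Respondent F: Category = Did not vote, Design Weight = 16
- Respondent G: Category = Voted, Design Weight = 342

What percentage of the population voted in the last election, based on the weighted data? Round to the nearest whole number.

Sum of weights for 'Voted' = 102 + 303 + 342 = 747
Total weight = 293 + 102 + 66 + 223 + 303 + 16 + 342 = 1345
Weighted proportion = 747 / 1345 = 0.55539033 → 55.539033%

56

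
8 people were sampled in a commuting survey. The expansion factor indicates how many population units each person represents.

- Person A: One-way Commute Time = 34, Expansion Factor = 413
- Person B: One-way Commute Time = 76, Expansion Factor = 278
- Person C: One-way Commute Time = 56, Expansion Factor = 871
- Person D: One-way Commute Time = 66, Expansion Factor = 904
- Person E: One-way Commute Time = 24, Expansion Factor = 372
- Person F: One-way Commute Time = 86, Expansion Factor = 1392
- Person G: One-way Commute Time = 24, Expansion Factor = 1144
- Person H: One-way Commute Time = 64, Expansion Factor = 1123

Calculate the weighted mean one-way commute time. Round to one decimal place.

57.2

Weighted sum = 34×413 + 76×278 + 56×871 + 66×904 + 24×372 + 86×1392 + 24×1144 + 64×1123
  = 14042 + 21128 + 48776 + 59664 + 8928 + 119712 + 27456 + 71872 = 371578
Sum of weights = 6497
Weighted mean = 371578 / 6497 = 57.192243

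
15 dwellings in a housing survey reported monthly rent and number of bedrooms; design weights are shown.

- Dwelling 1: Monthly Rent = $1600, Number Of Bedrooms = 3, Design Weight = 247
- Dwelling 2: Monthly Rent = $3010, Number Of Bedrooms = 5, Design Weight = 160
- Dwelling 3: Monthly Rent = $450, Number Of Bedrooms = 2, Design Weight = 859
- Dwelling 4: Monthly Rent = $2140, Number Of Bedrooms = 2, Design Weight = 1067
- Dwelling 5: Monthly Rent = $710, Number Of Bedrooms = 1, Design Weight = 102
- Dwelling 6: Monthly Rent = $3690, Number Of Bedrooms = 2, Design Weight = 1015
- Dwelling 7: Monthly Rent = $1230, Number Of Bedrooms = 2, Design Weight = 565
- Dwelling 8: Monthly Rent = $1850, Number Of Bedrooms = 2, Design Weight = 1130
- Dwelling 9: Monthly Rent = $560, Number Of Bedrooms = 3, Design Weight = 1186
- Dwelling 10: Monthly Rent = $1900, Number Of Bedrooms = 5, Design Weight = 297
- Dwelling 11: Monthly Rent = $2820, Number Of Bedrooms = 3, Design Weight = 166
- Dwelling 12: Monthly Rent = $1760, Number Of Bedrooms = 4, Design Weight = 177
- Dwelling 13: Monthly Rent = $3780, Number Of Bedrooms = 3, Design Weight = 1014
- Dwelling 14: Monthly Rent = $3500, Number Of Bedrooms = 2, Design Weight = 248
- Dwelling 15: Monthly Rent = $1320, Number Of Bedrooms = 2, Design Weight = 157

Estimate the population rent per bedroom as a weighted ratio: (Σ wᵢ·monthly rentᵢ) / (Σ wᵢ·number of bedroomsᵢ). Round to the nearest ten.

810

Σ wᵢ·y = 17066210
Σ wᵢ·x = 21016
Ratio = 17066210 / 21016 = 812.05796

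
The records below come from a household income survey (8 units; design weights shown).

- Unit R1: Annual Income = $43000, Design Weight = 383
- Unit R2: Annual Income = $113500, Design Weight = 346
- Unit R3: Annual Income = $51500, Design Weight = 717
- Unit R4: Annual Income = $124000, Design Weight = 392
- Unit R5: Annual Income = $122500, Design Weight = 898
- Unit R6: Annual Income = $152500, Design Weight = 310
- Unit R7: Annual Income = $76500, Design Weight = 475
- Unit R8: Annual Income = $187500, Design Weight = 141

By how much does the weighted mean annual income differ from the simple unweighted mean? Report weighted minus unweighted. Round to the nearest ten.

Unweighted sum = 43000 + 113500 + 51500 + 124000 + 122500 + 152500 + 76500 + 187500 = 871000
Unweighted mean = 871000 / 8 = 108875
Weighted sum = 43000×383 + 113500×346 + 51500×717 + 124000×392 + 122500×898 + 152500×310 + 76500×475 + 187500×141
  = 16469000 + 39271000 + 36925500 + 48608000 + 110005000 + 47275000 + 36337500 + 26437500 = 361328500
Sum of weights = 3662
Weighted mean = 361328500 / 3662 = 98669.716
Difference (weighted minus unweighted) = -10205.284

-10210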